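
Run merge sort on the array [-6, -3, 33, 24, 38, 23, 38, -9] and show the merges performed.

Divide and conquer:
  Merge [-6] + [-3] -> [-6, -3]
  Merge [33] + [24] -> [24, 33]
  Merge [-6, -3] + [24, 33] -> [-6, -3, 24, 33]
  Merge [38] + [23] -> [23, 38]
  Merge [38] + [-9] -> [-9, 38]
  Merge [23, 38] + [-9, 38] -> [-9, 23, 38, 38]
  Merge [-6, -3, 24, 33] + [-9, 23, 38, 38] -> [-9, -6, -3, 23, 24, 33, 38, 38]


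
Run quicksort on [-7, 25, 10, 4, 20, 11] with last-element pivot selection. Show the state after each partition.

Partition 1: pivot=11 at index 3 -> [-7, 10, 4, 11, 20, 25]
Partition 2: pivot=4 at index 1 -> [-7, 4, 10, 11, 20, 25]
Partition 3: pivot=25 at index 5 -> [-7, 4, 10, 11, 20, 25]


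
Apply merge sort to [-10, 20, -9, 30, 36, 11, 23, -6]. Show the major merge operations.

Divide and conquer:
  Merge [-10] + [20] -> [-10, 20]
  Merge [-9] + [30] -> [-9, 30]
  Merge [-10, 20] + [-9, 30] -> [-10, -9, 20, 30]
  Merge [36] + [11] -> [11, 36]
  Merge [23] + [-6] -> [-6, 23]
  Merge [11, 36] + [-6, 23] -> [-6, 11, 23, 36]
  Merge [-10, -9, 20, 30] + [-6, 11, 23, 36] -> [-10, -9, -6, 11, 20, 23, 30, 36]


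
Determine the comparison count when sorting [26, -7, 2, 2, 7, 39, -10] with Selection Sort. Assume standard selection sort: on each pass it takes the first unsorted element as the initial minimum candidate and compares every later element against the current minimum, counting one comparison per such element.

Pass 1: scan indices 1..6 for the minimum = 6 comparison(s); min is -10, place at index 0 -> [-10, -7, 2, 2, 7, 39, 26]
Pass 2: scan indices 2..6 for the minimum = 5 comparison(s); min is -7, place at index 1 -> [-10, -7, 2, 2, 7, 39, 26]
Pass 3: scan indices 3..6 for the minimum = 4 comparison(s); min is 2, place at index 2 -> [-10, -7, 2, 2, 7, 39, 26]
Pass 4: scan indices 4..6 for the minimum = 3 comparison(s); min is 2, place at index 3 -> [-10, -7, 2, 2, 7, 39, 26]
Pass 5: scan indices 5..6 for the minimum = 2 comparison(s); min is 7, place at index 4 -> [-10, -7, 2, 2, 7, 39, 26]
Pass 6: scan indices 6..6 for the minimum = 1 comparison(s); min is 26, place at index 5 -> [-10, -7, 2, 2, 7, 26, 39]
Selection sort always scans the whole unsorted suffix, so the count is (n-1) + (n-2) + ... + 1 = n(n-1)/2 = 7*6/2 = 21 regardless of the input order.
Total comparisons: 6 + 5 + 4 + 3 + 2 + 1 = 21


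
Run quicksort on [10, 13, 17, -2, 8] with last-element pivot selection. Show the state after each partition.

Partition 1: pivot=8 at index 1 -> [-2, 8, 17, 10, 13]
Partition 2: pivot=13 at index 3 -> [-2, 8, 10, 13, 17]


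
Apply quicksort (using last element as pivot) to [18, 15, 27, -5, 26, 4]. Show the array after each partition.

Partition 1: pivot=4 at index 1 -> [-5, 4, 27, 18, 26, 15]
Partition 2: pivot=15 at index 2 -> [-5, 4, 15, 18, 26, 27]
Partition 3: pivot=27 at index 5 -> [-5, 4, 15, 18, 26, 27]
Partition 4: pivot=26 at index 4 -> [-5, 4, 15, 18, 26, 27]


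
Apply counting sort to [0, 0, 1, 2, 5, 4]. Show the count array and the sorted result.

Count array: [2, 1, 1, 0, 1, 1]
(count[i] = number of elements equal to i)
Cumulative count: [2, 3, 4, 4, 5, 6]
Sorted: [0, 0, 1, 2, 4, 5]


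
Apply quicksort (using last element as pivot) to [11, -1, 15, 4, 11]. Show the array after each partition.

Partition 1: pivot=11 at index 3 -> [11, -1, 4, 11, 15]
Partition 2: pivot=4 at index 1 -> [-1, 4, 11, 11, 15]


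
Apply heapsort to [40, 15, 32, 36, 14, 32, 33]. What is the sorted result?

Build heap: [40, 36, 33, 15, 14, 32, 32]
Extract 40: [36, 32, 33, 15, 14, 32, 40]
Extract 36: [33, 32, 32, 15, 14, 36, 40]
Extract 33: [32, 15, 32, 14, 33, 36, 40]
Extract 32: [32, 15, 14, 32, 33, 36, 40]
Extract 32: [15, 14, 32, 32, 33, 36, 40]
Extract 15: [14, 15, 32, 32, 33, 36, 40]


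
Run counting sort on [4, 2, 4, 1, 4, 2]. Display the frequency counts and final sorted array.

Count array: [0, 1, 2, 0, 3]
(count[i] = number of elements equal to i)
Cumulative count: [0, 1, 3, 3, 6]
Sorted: [1, 2, 2, 4, 4, 4]


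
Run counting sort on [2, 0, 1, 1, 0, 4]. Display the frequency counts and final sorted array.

Count array: [2, 2, 1, 0, 1]
(count[i] = number of elements equal to i)
Cumulative count: [2, 4, 5, 5, 6]
Sorted: [0, 0, 1, 1, 2, 4]


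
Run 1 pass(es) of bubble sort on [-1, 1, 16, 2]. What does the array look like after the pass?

After pass 1: [-1, 1, 2, 16] (1 swaps)
Total swaps: 1


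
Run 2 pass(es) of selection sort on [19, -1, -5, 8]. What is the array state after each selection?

Pass 1: Select minimum -5 at index 2, swap -> [-5, -1, 19, 8]
Pass 2: Select minimum -1 at index 1, swap -> [-5, -1, 19, 8]


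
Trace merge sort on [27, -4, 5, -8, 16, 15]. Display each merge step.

Divide and conquer:
  Merge [-4] + [5] -> [-4, 5]
  Merge [27] + [-4, 5] -> [-4, 5, 27]
  Merge [16] + [15] -> [15, 16]
  Merge [-8] + [15, 16] -> [-8, 15, 16]
  Merge [-4, 5, 27] + [-8, 15, 16] -> [-8, -4, 5, 15, 16, 27]


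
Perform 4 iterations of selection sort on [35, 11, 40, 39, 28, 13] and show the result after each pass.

Pass 1: Select minimum 11 at index 1, swap -> [11, 35, 40, 39, 28, 13]
Pass 2: Select minimum 13 at index 5, swap -> [11, 13, 40, 39, 28, 35]
Pass 3: Select minimum 28 at index 4, swap -> [11, 13, 28, 39, 40, 35]
Pass 4: Select minimum 35 at index 5, swap -> [11, 13, 28, 35, 40, 39]


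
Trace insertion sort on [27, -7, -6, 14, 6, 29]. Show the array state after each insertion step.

First element 27 is already 'sorted'
Insert -7: shifted 1 elements -> [-7, 27, -6, 14, 6, 29]
Insert -6: shifted 1 elements -> [-7, -6, 27, 14, 6, 29]
Insert 14: shifted 1 elements -> [-7, -6, 14, 27, 6, 29]
Insert 6: shifted 2 elements -> [-7, -6, 6, 14, 27, 29]
Insert 29: shifted 0 elements -> [-7, -6, 6, 14, 27, 29]


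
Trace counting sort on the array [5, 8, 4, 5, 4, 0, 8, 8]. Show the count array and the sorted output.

Count array: [1, 0, 0, 0, 2, 2, 0, 0, 3]
(count[i] = number of elements equal to i)
Cumulative count: [1, 1, 1, 1, 3, 5, 5, 5, 8]
Sorted: [0, 4, 4, 5, 5, 8, 8, 8]


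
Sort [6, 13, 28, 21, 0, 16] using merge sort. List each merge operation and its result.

Divide and conquer:
  Merge [13] + [28] -> [13, 28]
  Merge [6] + [13, 28] -> [6, 13, 28]
  Merge [0] + [16] -> [0, 16]
  Merge [21] + [0, 16] -> [0, 16, 21]
  Merge [6, 13, 28] + [0, 16, 21] -> [0, 6, 13, 16, 21, 28]


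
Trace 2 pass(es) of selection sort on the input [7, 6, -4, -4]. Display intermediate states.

Pass 1: Select minimum -4 at index 2, swap -> [-4, 6, 7, -4]
Pass 2: Select minimum -4 at index 3, swap -> [-4, -4, 7, 6]


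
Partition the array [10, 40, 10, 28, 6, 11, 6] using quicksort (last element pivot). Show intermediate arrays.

Partition 1: pivot=6 at index 1 -> [6, 6, 10, 28, 10, 11, 40]
Partition 2: pivot=40 at index 6 -> [6, 6, 10, 28, 10, 11, 40]
Partition 3: pivot=11 at index 4 -> [6, 6, 10, 10, 11, 28, 40]
Partition 4: pivot=10 at index 3 -> [6, 6, 10, 10, 11, 28, 40]


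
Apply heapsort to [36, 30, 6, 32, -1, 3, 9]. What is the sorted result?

Build heap: [36, 32, 9, 30, -1, 3, 6]
Extract 36: [32, 30, 9, 6, -1, 3, 36]
Extract 32: [30, 6, 9, 3, -1, 32, 36]
Extract 30: [9, 6, -1, 3, 30, 32, 36]
Extract 9: [6, 3, -1, 9, 30, 32, 36]
Extract 6: [3, -1, 6, 9, 30, 32, 36]
Extract 3: [-1, 3, 6, 9, 30, 32, 36]


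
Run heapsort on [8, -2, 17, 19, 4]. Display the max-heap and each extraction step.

Build heap: [19, 8, 17, -2, 4]
Extract 19: [17, 8, 4, -2, 19]
Extract 17: [8, -2, 4, 17, 19]
Extract 8: [4, -2, 8, 17, 19]
Extract 4: [-2, 4, 8, 17, 19]


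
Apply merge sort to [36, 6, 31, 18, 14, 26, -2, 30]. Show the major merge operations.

Divide and conquer:
  Merge [36] + [6] -> [6, 36]
  Merge [31] + [18] -> [18, 31]
  Merge [6, 36] + [18, 31] -> [6, 18, 31, 36]
  Merge [14] + [26] -> [14, 26]
  Merge [-2] + [30] -> [-2, 30]
  Merge [14, 26] + [-2, 30] -> [-2, 14, 26, 30]
  Merge [6, 18, 31, 36] + [-2, 14, 26, 30] -> [-2, 6, 14, 18, 26, 30, 31, 36]


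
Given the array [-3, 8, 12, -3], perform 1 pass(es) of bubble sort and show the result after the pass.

After pass 1: [-3, 8, -3, 12] (1 swaps)
Total swaps: 1


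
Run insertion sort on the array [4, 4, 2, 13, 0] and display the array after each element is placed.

First element 4 is already 'sorted'
Insert 4: shifted 0 elements -> [4, 4, 2, 13, 0]
Insert 2: shifted 2 elements -> [2, 4, 4, 13, 0]
Insert 13: shifted 0 elements -> [2, 4, 4, 13, 0]
Insert 0: shifted 4 elements -> [0, 2, 4, 4, 13]


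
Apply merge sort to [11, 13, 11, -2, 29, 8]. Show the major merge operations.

Divide and conquer:
  Merge [13] + [11] -> [11, 13]
  Merge [11] + [11, 13] -> [11, 11, 13]
  Merge [29] + [8] -> [8, 29]
  Merge [-2] + [8, 29] -> [-2, 8, 29]
  Merge [11, 11, 13] + [-2, 8, 29] -> [-2, 8, 11, 11, 13, 29]


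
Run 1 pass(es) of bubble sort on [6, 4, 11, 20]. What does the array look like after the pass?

After pass 1: [4, 6, 11, 20] (1 swaps)
Total swaps: 1


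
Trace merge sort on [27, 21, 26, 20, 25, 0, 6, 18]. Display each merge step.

Divide and conquer:
  Merge [27] + [21] -> [21, 27]
  Merge [26] + [20] -> [20, 26]
  Merge [21, 27] + [20, 26] -> [20, 21, 26, 27]
  Merge [25] + [0] -> [0, 25]
  Merge [6] + [18] -> [6, 18]
  Merge [0, 25] + [6, 18] -> [0, 6, 18, 25]
  Merge [20, 21, 26, 27] + [0, 6, 18, 25] -> [0, 6, 18, 20, 21, 25, 26, 27]


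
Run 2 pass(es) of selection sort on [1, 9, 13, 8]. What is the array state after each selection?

Pass 1: Select minimum 1 at index 0, swap -> [1, 9, 13, 8]
Pass 2: Select minimum 8 at index 3, swap -> [1, 8, 13, 9]


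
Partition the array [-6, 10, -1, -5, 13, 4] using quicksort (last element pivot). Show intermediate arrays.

Partition 1: pivot=4 at index 3 -> [-6, -1, -5, 4, 13, 10]
Partition 2: pivot=-5 at index 1 -> [-6, -5, -1, 4, 13, 10]
Partition 3: pivot=10 at index 4 -> [-6, -5, -1, 4, 10, 13]


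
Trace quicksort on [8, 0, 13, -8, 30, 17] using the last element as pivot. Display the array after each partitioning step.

Partition 1: pivot=17 at index 4 -> [8, 0, 13, -8, 17, 30]
Partition 2: pivot=-8 at index 0 -> [-8, 0, 13, 8, 17, 30]
Partition 3: pivot=8 at index 2 -> [-8, 0, 8, 13, 17, 30]


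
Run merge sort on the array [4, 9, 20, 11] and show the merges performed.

Divide and conquer:
  Merge [4] + [9] -> [4, 9]
  Merge [20] + [11] -> [11, 20]
  Merge [4, 9] + [11, 20] -> [4, 9, 11, 20]


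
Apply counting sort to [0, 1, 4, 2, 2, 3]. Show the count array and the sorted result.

Count array: [1, 1, 2, 1, 1]
(count[i] = number of elements equal to i)
Cumulative count: [1, 2, 4, 5, 6]
Sorted: [0, 1, 2, 2, 3, 4]


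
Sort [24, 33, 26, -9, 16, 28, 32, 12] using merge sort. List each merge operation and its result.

Divide and conquer:
  Merge [24] + [33] -> [24, 33]
  Merge [26] + [-9] -> [-9, 26]
  Merge [24, 33] + [-9, 26] -> [-9, 24, 26, 33]
  Merge [16] + [28] -> [16, 28]
  Merge [32] + [12] -> [12, 32]
  Merge [16, 28] + [12, 32] -> [12, 16, 28, 32]
  Merge [-9, 24, 26, 33] + [12, 16, 28, 32] -> [-9, 12, 16, 24, 26, 28, 32, 33]


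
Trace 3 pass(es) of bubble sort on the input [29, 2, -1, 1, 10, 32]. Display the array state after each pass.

After pass 1: [2, -1, 1, 10, 29, 32] (4 swaps)
After pass 2: [-1, 1, 2, 10, 29, 32] (2 swaps)
After pass 3: [-1, 1, 2, 10, 29, 32] (0 swaps)
Total swaps: 6


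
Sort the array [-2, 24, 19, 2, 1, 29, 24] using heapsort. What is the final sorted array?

Build heap: [29, 24, 24, 2, 1, 19, -2]
Extract 29: [24, 2, 24, -2, 1, 19, 29]
Extract 24: [24, 2, 19, -2, 1, 24, 29]
Extract 24: [19, 2, 1, -2, 24, 24, 29]
Extract 19: [2, -2, 1, 19, 24, 24, 29]
Extract 2: [1, -2, 2, 19, 24, 24, 29]
Extract 1: [-2, 1, 2, 19, 24, 24, 29]


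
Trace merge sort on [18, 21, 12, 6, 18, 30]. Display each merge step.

Divide and conquer:
  Merge [21] + [12] -> [12, 21]
  Merge [18] + [12, 21] -> [12, 18, 21]
  Merge [18] + [30] -> [18, 30]
  Merge [6] + [18, 30] -> [6, 18, 30]
  Merge [12, 18, 21] + [6, 18, 30] -> [6, 12, 18, 18, 21, 30]


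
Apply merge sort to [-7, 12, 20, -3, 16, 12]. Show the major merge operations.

Divide and conquer:
  Merge [12] + [20] -> [12, 20]
  Merge [-7] + [12, 20] -> [-7, 12, 20]
  Merge [16] + [12] -> [12, 16]
  Merge [-3] + [12, 16] -> [-3, 12, 16]
  Merge [-7, 12, 20] + [-3, 12, 16] -> [-7, -3, 12, 12, 16, 20]


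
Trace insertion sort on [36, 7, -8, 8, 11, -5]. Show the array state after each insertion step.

First element 36 is already 'sorted'
Insert 7: shifted 1 elements -> [7, 36, -8, 8, 11, -5]
Insert -8: shifted 2 elements -> [-8, 7, 36, 8, 11, -5]
Insert 8: shifted 1 elements -> [-8, 7, 8, 36, 11, -5]
Insert 11: shifted 1 elements -> [-8, 7, 8, 11, 36, -5]
Insert -5: shifted 4 elements -> [-8, -5, 7, 8, 11, 36]


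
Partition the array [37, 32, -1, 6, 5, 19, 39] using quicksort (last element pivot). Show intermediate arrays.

Partition 1: pivot=39 at index 6 -> [37, 32, -1, 6, 5, 19, 39]
Partition 2: pivot=19 at index 3 -> [-1, 6, 5, 19, 37, 32, 39]
Partition 3: pivot=5 at index 1 -> [-1, 5, 6, 19, 37, 32, 39]
Partition 4: pivot=32 at index 4 -> [-1, 5, 6, 19, 32, 37, 39]


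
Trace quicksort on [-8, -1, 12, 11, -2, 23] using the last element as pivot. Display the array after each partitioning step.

Partition 1: pivot=23 at index 5 -> [-8, -1, 12, 11, -2, 23]
Partition 2: pivot=-2 at index 1 -> [-8, -2, 12, 11, -1, 23]
Partition 3: pivot=-1 at index 2 -> [-8, -2, -1, 11, 12, 23]
Partition 4: pivot=12 at index 4 -> [-8, -2, -1, 11, 12, 23]


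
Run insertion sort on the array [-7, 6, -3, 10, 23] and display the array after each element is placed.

First element -7 is already 'sorted'
Insert 6: shifted 0 elements -> [-7, 6, -3, 10, 23]
Insert -3: shifted 1 elements -> [-7, -3, 6, 10, 23]
Insert 10: shifted 0 elements -> [-7, -3, 6, 10, 23]
Insert 23: shifted 0 elements -> [-7, -3, 6, 10, 23]


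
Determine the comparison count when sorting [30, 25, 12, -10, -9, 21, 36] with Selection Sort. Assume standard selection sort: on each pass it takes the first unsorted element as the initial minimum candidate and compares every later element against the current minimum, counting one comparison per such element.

Pass 1: scan indices 1..6 for the minimum = 6 comparison(s); min is -10, place at index 0 -> [-10, 25, 12, 30, -9, 21, 36]
Pass 2: scan indices 2..6 for the minimum = 5 comparison(s); min is -9, place at index 1 -> [-10, -9, 12, 30, 25, 21, 36]
Pass 3: scan indices 3..6 for the minimum = 4 comparison(s); min is 12, place at index 2 -> [-10, -9, 12, 30, 25, 21, 36]
Pass 4: scan indices 4..6 for the minimum = 3 comparison(s); min is 21, place at index 3 -> [-10, -9, 12, 21, 25, 30, 36]
Pass 5: scan indices 5..6 for the minimum = 2 comparison(s); min is 25, place at index 4 -> [-10, -9, 12, 21, 25, 30, 36]
Pass 6: scan indices 6..6 for the minimum = 1 comparison(s); min is 30, place at index 5 -> [-10, -9, 12, 21, 25, 30, 36]
Selection sort always scans the whole unsorted suffix, so the count is (n-1) + (n-2) + ... + 1 = n(n-1)/2 = 7*6/2 = 21 regardless of the input order.
Total comparisons: 6 + 5 + 4 + 3 + 2 + 1 = 21


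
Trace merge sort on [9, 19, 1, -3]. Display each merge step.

Divide and conquer:
  Merge [9] + [19] -> [9, 19]
  Merge [1] + [-3] -> [-3, 1]
  Merge [9, 19] + [-3, 1] -> [-3, 1, 9, 19]


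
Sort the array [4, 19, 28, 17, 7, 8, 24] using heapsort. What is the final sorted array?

Build heap: [28, 19, 24, 17, 7, 8, 4]
Extract 28: [24, 19, 8, 17, 7, 4, 28]
Extract 24: [19, 17, 8, 4, 7, 24, 28]
Extract 19: [17, 7, 8, 4, 19, 24, 28]
Extract 17: [8, 7, 4, 17, 19, 24, 28]
Extract 8: [7, 4, 8, 17, 19, 24, 28]
Extract 7: [4, 7, 8, 17, 19, 24, 28]


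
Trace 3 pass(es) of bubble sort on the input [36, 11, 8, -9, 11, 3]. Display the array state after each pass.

After pass 1: [11, 8, -9, 11, 3, 36] (5 swaps)
After pass 2: [8, -9, 11, 3, 11, 36] (3 swaps)
After pass 3: [-9, 8, 3, 11, 11, 36] (2 swaps)
Total swaps: 10


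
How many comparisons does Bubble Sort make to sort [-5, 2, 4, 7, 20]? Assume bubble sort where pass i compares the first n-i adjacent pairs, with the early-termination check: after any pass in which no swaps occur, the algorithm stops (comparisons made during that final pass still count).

Pass 1: compare adjacent pairs (0,1)..(3,4) = 4 comparison(s), 0 swap(s) -> [-5, 2, 4, 7, 20]
No swaps in this pass, so bubble sort stops here.
Total comparisons: 4 = 4


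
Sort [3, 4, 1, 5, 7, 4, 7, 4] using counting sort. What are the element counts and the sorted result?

Count array: [0, 1, 0, 1, 3, 1, 0, 2]
(count[i] = number of elements equal to i)
Cumulative count: [0, 1, 1, 2, 5, 6, 6, 8]
Sorted: [1, 3, 4, 4, 4, 5, 7, 7]


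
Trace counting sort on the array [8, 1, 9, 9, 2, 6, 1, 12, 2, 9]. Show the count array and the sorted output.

Count array: [0, 2, 2, 0, 0, 0, 1, 0, 1, 3, 0, 0, 1]
(count[i] = number of elements equal to i)
Cumulative count: [0, 2, 4, 4, 4, 4, 5, 5, 6, 9, 9, 9, 10]
Sorted: [1, 1, 2, 2, 6, 8, 9, 9, 9, 12]


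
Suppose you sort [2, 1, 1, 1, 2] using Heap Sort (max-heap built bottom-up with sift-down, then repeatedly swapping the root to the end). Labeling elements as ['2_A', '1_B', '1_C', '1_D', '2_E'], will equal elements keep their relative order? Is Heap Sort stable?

Trace Heap Sort on the labeled array (the key is the number; the letter only tracks identity):
  Build max-heap: [2_A, 2_E, 1_C, 1_D, 1_B]
  Swap root 2_A to index 4, re-heapify first 4 -> [2_E, 1_B, 1_C, 1_D, 2_A]
  Swap root 2_E to index 3, re-heapify first 3 -> [1_D, 1_B, 1_C, 2_E, 2_A]
  Swap root 1_D to index 2, re-heapify first 2 -> [1_C, 1_B, 1_D, 2_E, 2_A]
  Swap root 1_C to index 1, re-heapify first 1 -> [1_B, 1_C, 1_D, 2_E, 2_A]
Final order: [1_B, 1_C, 1_D, 2_E, 2_A]
Equal keys:
  value 1: originally 1_B, 1_C, 1_D; after sorting 1_B, 1_C, 1_D -> order preserved
  value 2: originally 2_A, 2_E; after sorting 2_E, 2_A -> order changed
Equal keys were reordered, so Heap Sort is not stable: heap construction and root-to-end swaps move elements without regard to the original order of equal keys. (One such input is enough; an unstable sort may happen to preserve order on other inputs, but it gives no guarantee.)
Answer: Not stable


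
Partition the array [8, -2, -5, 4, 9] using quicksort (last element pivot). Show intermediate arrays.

Partition 1: pivot=9 at index 4 -> [8, -2, -5, 4, 9]
Partition 2: pivot=4 at index 2 -> [-2, -5, 4, 8, 9]
Partition 3: pivot=-5 at index 0 -> [-5, -2, 4, 8, 9]


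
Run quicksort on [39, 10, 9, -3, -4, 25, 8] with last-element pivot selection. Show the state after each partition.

Partition 1: pivot=8 at index 2 -> [-3, -4, 8, 39, 10, 25, 9]
Partition 2: pivot=-4 at index 0 -> [-4, -3, 8, 39, 10, 25, 9]
Partition 3: pivot=9 at index 3 -> [-4, -3, 8, 9, 10, 25, 39]
Partition 4: pivot=39 at index 6 -> [-4, -3, 8, 9, 10, 25, 39]
Partition 5: pivot=25 at index 5 -> [-4, -3, 8, 9, 10, 25, 39]


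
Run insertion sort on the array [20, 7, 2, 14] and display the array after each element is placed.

First element 20 is already 'sorted'
Insert 7: shifted 1 elements -> [7, 20, 2, 14]
Insert 2: shifted 2 elements -> [2, 7, 20, 14]
Insert 14: shifted 1 elements -> [2, 7, 14, 20]


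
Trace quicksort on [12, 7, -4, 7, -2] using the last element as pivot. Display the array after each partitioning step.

Partition 1: pivot=-2 at index 1 -> [-4, -2, 12, 7, 7]
Partition 2: pivot=7 at index 3 -> [-4, -2, 7, 7, 12]


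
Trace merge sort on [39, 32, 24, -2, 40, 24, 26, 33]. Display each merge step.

Divide and conquer:
  Merge [39] + [32] -> [32, 39]
  Merge [24] + [-2] -> [-2, 24]
  Merge [32, 39] + [-2, 24] -> [-2, 24, 32, 39]
  Merge [40] + [24] -> [24, 40]
  Merge [26] + [33] -> [26, 33]
  Merge [24, 40] + [26, 33] -> [24, 26, 33, 40]
  Merge [-2, 24, 32, 39] + [24, 26, 33, 40] -> [-2, 24, 24, 26, 32, 33, 39, 40]


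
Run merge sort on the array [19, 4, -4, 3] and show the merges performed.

Divide and conquer:
  Merge [19] + [4] -> [4, 19]
  Merge [-4] + [3] -> [-4, 3]
  Merge [4, 19] + [-4, 3] -> [-4, 3, 4, 19]


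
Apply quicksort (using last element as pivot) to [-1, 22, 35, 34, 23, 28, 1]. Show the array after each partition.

Partition 1: pivot=1 at index 1 -> [-1, 1, 35, 34, 23, 28, 22]
Partition 2: pivot=22 at index 2 -> [-1, 1, 22, 34, 23, 28, 35]
Partition 3: pivot=35 at index 6 -> [-1, 1, 22, 34, 23, 28, 35]
Partition 4: pivot=28 at index 4 -> [-1, 1, 22, 23, 28, 34, 35]


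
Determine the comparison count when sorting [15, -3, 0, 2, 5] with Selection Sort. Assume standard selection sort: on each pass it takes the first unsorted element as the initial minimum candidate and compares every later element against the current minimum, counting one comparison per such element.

Pass 1: scan indices 1..4 for the minimum = 4 comparison(s); min is -3, place at index 0 -> [-3, 15, 0, 2, 5]
Pass 2: scan indices 2..4 for the minimum = 3 comparison(s); min is 0, place at index 1 -> [-3, 0, 15, 2, 5]
Pass 3: scan indices 3..4 for the minimum = 2 comparison(s); min is 2, place at index 2 -> [-3, 0, 2, 15, 5]
Pass 4: scan indices 4..4 for the minimum = 1 comparison(s); min is 5, place at index 3 -> [-3, 0, 2, 5, 15]
Selection sort always scans the whole unsorted suffix, so the count is (n-1) + (n-2) + ... + 1 = n(n-1)/2 = 5*4/2 = 10 regardless of the input order.
Total comparisons: 4 + 3 + 2 + 1 = 10


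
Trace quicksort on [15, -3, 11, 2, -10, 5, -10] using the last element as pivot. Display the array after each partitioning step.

Partition 1: pivot=-10 at index 1 -> [-10, -10, 11, 2, 15, 5, -3]
Partition 2: pivot=-3 at index 2 -> [-10, -10, -3, 2, 15, 5, 11]
Partition 3: pivot=11 at index 5 -> [-10, -10, -3, 2, 5, 11, 15]
Partition 4: pivot=5 at index 4 -> [-10, -10, -3, 2, 5, 11, 15]


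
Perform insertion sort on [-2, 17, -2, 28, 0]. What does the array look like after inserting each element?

First element -2 is already 'sorted'
Insert 17: shifted 0 elements -> [-2, 17, -2, 28, 0]
Insert -2: shifted 1 elements -> [-2, -2, 17, 28, 0]
Insert 28: shifted 0 elements -> [-2, -2, 17, 28, 0]
Insert 0: shifted 2 elements -> [-2, -2, 0, 17, 28]


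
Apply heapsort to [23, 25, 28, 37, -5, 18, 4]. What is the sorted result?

Build heap: [37, 25, 28, 23, -5, 18, 4]
Extract 37: [28, 25, 18, 23, -5, 4, 37]
Extract 28: [25, 23, 18, 4, -5, 28, 37]
Extract 25: [23, 4, 18, -5, 25, 28, 37]
Extract 23: [18, 4, -5, 23, 25, 28, 37]
Extract 18: [4, -5, 18, 23, 25, 28, 37]
Extract 4: [-5, 4, 18, 23, 25, 28, 37]


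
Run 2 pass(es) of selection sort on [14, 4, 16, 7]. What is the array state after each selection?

Pass 1: Select minimum 4 at index 1, swap -> [4, 14, 16, 7]
Pass 2: Select minimum 7 at index 3, swap -> [4, 7, 16, 14]


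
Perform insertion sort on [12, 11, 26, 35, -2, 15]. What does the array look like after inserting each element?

First element 12 is already 'sorted'
Insert 11: shifted 1 elements -> [11, 12, 26, 35, -2, 15]
Insert 26: shifted 0 elements -> [11, 12, 26, 35, -2, 15]
Insert 35: shifted 0 elements -> [11, 12, 26, 35, -2, 15]
Insert -2: shifted 4 elements -> [-2, 11, 12, 26, 35, 15]
Insert 15: shifted 2 elements -> [-2, 11, 12, 15, 26, 35]


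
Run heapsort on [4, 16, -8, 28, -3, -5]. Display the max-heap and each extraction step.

Build heap: [28, 16, -5, 4, -3, -8]
Extract 28: [16, 4, -5, -8, -3, 28]
Extract 16: [4, -3, -5, -8, 16, 28]
Extract 4: [-3, -8, -5, 4, 16, 28]
Extract -3: [-5, -8, -3, 4, 16, 28]
Extract -5: [-8, -5, -3, 4, 16, 28]


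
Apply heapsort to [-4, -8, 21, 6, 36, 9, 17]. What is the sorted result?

Build heap: [36, 6, 21, -4, -8, 9, 17]
Extract 36: [21, 6, 17, -4, -8, 9, 36]
Extract 21: [17, 6, 9, -4, -8, 21, 36]
Extract 17: [9, 6, -8, -4, 17, 21, 36]
Extract 9: [6, -4, -8, 9, 17, 21, 36]
Extract 6: [-4, -8, 6, 9, 17, 21, 36]
Extract -4: [-8, -4, 6, 9, 17, 21, 36]


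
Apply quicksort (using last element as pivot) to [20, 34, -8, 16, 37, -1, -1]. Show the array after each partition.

Partition 1: pivot=-1 at index 2 -> [-8, -1, -1, 16, 37, 34, 20]
Partition 2: pivot=-1 at index 1 -> [-8, -1, -1, 16, 37, 34, 20]
Partition 3: pivot=20 at index 4 -> [-8, -1, -1, 16, 20, 34, 37]
Partition 4: pivot=37 at index 6 -> [-8, -1, -1, 16, 20, 34, 37]


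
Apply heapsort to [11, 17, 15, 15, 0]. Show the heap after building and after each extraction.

Build heap: [17, 15, 15, 11, 0]
Extract 17: [15, 11, 15, 0, 17]
Extract 15: [15, 11, 0, 15, 17]
Extract 15: [11, 0, 15, 15, 17]
Extract 11: [0, 11, 15, 15, 17]


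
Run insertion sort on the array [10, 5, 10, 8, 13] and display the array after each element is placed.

First element 10 is already 'sorted'
Insert 5: shifted 1 elements -> [5, 10, 10, 8, 13]
Insert 10: shifted 0 elements -> [5, 10, 10, 8, 13]
Insert 8: shifted 2 elements -> [5, 8, 10, 10, 13]
Insert 13: shifted 0 elements -> [5, 8, 10, 10, 13]


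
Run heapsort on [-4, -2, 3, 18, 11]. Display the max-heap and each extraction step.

Build heap: [18, 11, 3, -2, -4]
Extract 18: [11, -2, 3, -4, 18]
Extract 11: [3, -2, -4, 11, 18]
Extract 3: [-2, -4, 3, 11, 18]
Extract -2: [-4, -2, 3, 11, 18]


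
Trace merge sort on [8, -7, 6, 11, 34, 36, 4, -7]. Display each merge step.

Divide and conquer:
  Merge [8] + [-7] -> [-7, 8]
  Merge [6] + [11] -> [6, 11]
  Merge [-7, 8] + [6, 11] -> [-7, 6, 8, 11]
  Merge [34] + [36] -> [34, 36]
  Merge [4] + [-7] -> [-7, 4]
  Merge [34, 36] + [-7, 4] -> [-7, 4, 34, 36]
  Merge [-7, 6, 8, 11] + [-7, 4, 34, 36] -> [-7, -7, 4, 6, 8, 11, 34, 36]


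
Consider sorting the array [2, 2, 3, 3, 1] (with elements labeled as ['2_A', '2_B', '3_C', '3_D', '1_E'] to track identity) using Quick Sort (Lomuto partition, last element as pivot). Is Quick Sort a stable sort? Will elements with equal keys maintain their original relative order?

Trace Quick Sort on the labeled array (the key is the number; the letter only tracks identity):
  Partition indices 0..4 around pivot 1_E -> [1_E, 2_B, 3_C, 3_D, 2_A]
  Partition indices 1..4 around pivot 2_A -> [1_E, 2_B, 2_A, 3_D, 3_C]
  Partition indices 3..4 around pivot 3_C -> [1_E, 2_B, 2_A, 3_D, 3_C]
Final order: [1_E, 2_B, 2_A, 3_D, 3_C]
Equal keys:
  value 2: originally 2_A, 2_B; after sorting 2_B, 2_A -> order changed
  value 3: originally 3_C, 3_D; after sorting 3_D, 3_C -> order changed
Equal keys were reordered, so Quick Sort is not stable: partition swaps elements across long distances and can reorder equal keys. (One such input is enough; an unstable sort may happen to preserve order on other inputs, but it gives no guarantee.)
Answer: Not stable


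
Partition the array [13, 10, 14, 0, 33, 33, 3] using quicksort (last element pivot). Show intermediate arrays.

Partition 1: pivot=3 at index 1 -> [0, 3, 14, 13, 33, 33, 10]
Partition 2: pivot=10 at index 2 -> [0, 3, 10, 13, 33, 33, 14]
Partition 3: pivot=14 at index 4 -> [0, 3, 10, 13, 14, 33, 33]
Partition 4: pivot=33 at index 6 -> [0, 3, 10, 13, 14, 33, 33]


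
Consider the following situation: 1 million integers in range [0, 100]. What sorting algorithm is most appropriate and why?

Best choice: Counting sort
Reason: O(n + k) where k=100 is small; linear time beats O(n log n)


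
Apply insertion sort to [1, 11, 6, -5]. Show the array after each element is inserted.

First element 1 is already 'sorted'
Insert 11: shifted 0 elements -> [1, 11, 6, -5]
Insert 6: shifted 1 elements -> [1, 6, 11, -5]
Insert -5: shifted 3 elements -> [-5, 1, 6, 11]


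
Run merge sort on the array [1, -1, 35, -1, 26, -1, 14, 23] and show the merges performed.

Divide and conquer:
  Merge [1] + [-1] -> [-1, 1]
  Merge [35] + [-1] -> [-1, 35]
  Merge [-1, 1] + [-1, 35] -> [-1, -1, 1, 35]
  Merge [26] + [-1] -> [-1, 26]
  Merge [14] + [23] -> [14, 23]
  Merge [-1, 26] + [14, 23] -> [-1, 14, 23, 26]
  Merge [-1, -1, 1, 35] + [-1, 14, 23, 26] -> [-1, -1, -1, 1, 14, 23, 26, 35]


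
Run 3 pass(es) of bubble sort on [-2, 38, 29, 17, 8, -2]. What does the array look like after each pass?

After pass 1: [-2, 29, 17, 8, -2, 38] (4 swaps)
After pass 2: [-2, 17, 8, -2, 29, 38] (3 swaps)
After pass 3: [-2, 8, -2, 17, 29, 38] (2 swaps)
Total swaps: 9


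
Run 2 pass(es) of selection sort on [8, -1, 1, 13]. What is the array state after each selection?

Pass 1: Select minimum -1 at index 1, swap -> [-1, 8, 1, 13]
Pass 2: Select minimum 1 at index 2, swap -> [-1, 1, 8, 13]


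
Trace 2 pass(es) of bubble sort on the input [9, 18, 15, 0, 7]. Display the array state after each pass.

After pass 1: [9, 15, 0, 7, 18] (3 swaps)
After pass 2: [9, 0, 7, 15, 18] (2 swaps)
Total swaps: 5


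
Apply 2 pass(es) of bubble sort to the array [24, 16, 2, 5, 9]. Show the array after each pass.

After pass 1: [16, 2, 5, 9, 24] (4 swaps)
After pass 2: [2, 5, 9, 16, 24] (3 swaps)
Total swaps: 7


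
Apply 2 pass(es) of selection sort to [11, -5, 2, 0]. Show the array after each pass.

Pass 1: Select minimum -5 at index 1, swap -> [-5, 11, 2, 0]
Pass 2: Select minimum 0 at index 3, swap -> [-5, 0, 2, 11]


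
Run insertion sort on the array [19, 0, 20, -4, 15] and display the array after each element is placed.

First element 19 is already 'sorted'
Insert 0: shifted 1 elements -> [0, 19, 20, -4, 15]
Insert 20: shifted 0 elements -> [0, 19, 20, -4, 15]
Insert -4: shifted 3 elements -> [-4, 0, 19, 20, 15]
Insert 15: shifted 2 elements -> [-4, 0, 15, 19, 20]


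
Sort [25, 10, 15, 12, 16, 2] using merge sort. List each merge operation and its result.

Divide and conquer:
  Merge [10] + [15] -> [10, 15]
  Merge [25] + [10, 15] -> [10, 15, 25]
  Merge [16] + [2] -> [2, 16]
  Merge [12] + [2, 16] -> [2, 12, 16]
  Merge [10, 15, 25] + [2, 12, 16] -> [2, 10, 12, 15, 16, 25]


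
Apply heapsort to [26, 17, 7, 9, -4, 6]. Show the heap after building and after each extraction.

Build heap: [26, 17, 7, 9, -4, 6]
Extract 26: [17, 9, 7, 6, -4, 26]
Extract 17: [9, 6, 7, -4, 17, 26]
Extract 9: [7, 6, -4, 9, 17, 26]
Extract 7: [6, -4, 7, 9, 17, 26]
Extract 6: [-4, 6, 7, 9, 17, 26]


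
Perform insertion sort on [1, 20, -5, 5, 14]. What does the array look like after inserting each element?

First element 1 is already 'sorted'
Insert 20: shifted 0 elements -> [1, 20, -5, 5, 14]
Insert -5: shifted 2 elements -> [-5, 1, 20, 5, 14]
Insert 5: shifted 1 elements -> [-5, 1, 5, 20, 14]
Insert 14: shifted 1 elements -> [-5, 1, 5, 14, 20]


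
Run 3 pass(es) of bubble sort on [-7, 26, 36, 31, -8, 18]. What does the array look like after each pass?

After pass 1: [-7, 26, 31, -8, 18, 36] (3 swaps)
After pass 2: [-7, 26, -8, 18, 31, 36] (2 swaps)
After pass 3: [-7, -8, 18, 26, 31, 36] (2 swaps)
Total swaps: 7


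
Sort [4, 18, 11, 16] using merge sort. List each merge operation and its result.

Divide and conquer:
  Merge [4] + [18] -> [4, 18]
  Merge [11] + [16] -> [11, 16]
  Merge [4, 18] + [11, 16] -> [4, 11, 16, 18]


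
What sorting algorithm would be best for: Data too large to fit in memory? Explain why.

Best choice: External merge sort
Reason: Minimizes disk I/O by sequential reads/writes


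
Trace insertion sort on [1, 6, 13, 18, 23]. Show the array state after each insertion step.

First element 1 is already 'sorted'
Insert 6: shifted 0 elements -> [1, 6, 13, 18, 23]
Insert 13: shifted 0 elements -> [1, 6, 13, 18, 23]
Insert 18: shifted 0 elements -> [1, 6, 13, 18, 23]
Insert 23: shifted 0 elements -> [1, 6, 13, 18, 23]


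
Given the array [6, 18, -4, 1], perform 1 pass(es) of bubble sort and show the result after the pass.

After pass 1: [6, -4, 1, 18] (2 swaps)
Total swaps: 2


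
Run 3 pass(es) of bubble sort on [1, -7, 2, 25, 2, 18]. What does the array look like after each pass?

After pass 1: [-7, 1, 2, 2, 18, 25] (3 swaps)
After pass 2: [-7, 1, 2, 2, 18, 25] (0 swaps)
After pass 3: [-7, 1, 2, 2, 18, 25] (0 swaps)
Total swaps: 3


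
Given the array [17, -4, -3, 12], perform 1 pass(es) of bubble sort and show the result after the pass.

After pass 1: [-4, -3, 12, 17] (3 swaps)
Total swaps: 3


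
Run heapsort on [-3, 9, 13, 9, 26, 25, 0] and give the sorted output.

Build heap: [26, 9, 25, -3, 9, 13, 0]
Extract 26: [25, 9, 13, -3, 9, 0, 26]
Extract 25: [13, 9, 0, -3, 9, 25, 26]
Extract 13: [9, 9, 0, -3, 13, 25, 26]
Extract 9: [9, -3, 0, 9, 13, 25, 26]
Extract 9: [0, -3, 9, 9, 13, 25, 26]
Extract 0: [-3, 0, 9, 9, 13, 25, 26]


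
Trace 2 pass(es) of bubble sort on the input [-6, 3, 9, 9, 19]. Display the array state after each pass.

After pass 1: [-6, 3, 9, 9, 19] (0 swaps)
After pass 2: [-6, 3, 9, 9, 19] (0 swaps)
Total swaps: 0


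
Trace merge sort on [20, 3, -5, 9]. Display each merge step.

Divide and conquer:
  Merge [20] + [3] -> [3, 20]
  Merge [-5] + [9] -> [-5, 9]
  Merge [3, 20] + [-5, 9] -> [-5, 3, 9, 20]


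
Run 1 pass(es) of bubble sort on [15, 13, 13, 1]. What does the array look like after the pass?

After pass 1: [13, 13, 1, 15] (3 swaps)
Total swaps: 3


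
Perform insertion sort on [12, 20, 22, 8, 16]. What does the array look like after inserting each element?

First element 12 is already 'sorted'
Insert 20: shifted 0 elements -> [12, 20, 22, 8, 16]
Insert 22: shifted 0 elements -> [12, 20, 22, 8, 16]
Insert 8: shifted 3 elements -> [8, 12, 20, 22, 16]
Insert 16: shifted 2 elements -> [8, 12, 16, 20, 22]


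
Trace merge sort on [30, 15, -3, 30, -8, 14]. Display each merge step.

Divide and conquer:
  Merge [15] + [-3] -> [-3, 15]
  Merge [30] + [-3, 15] -> [-3, 15, 30]
  Merge [-8] + [14] -> [-8, 14]
  Merge [30] + [-8, 14] -> [-8, 14, 30]
  Merge [-3, 15, 30] + [-8, 14, 30] -> [-8, -3, 14, 15, 30, 30]


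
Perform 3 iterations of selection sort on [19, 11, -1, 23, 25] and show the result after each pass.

Pass 1: Select minimum -1 at index 2, swap -> [-1, 11, 19, 23, 25]
Pass 2: Select minimum 11 at index 1, swap -> [-1, 11, 19, 23, 25]
Pass 3: Select minimum 19 at index 2, swap -> [-1, 11, 19, 23, 25]


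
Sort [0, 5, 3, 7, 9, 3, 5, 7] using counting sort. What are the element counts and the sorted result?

Count array: [1, 0, 0, 2, 0, 2, 0, 2, 0, 1]
(count[i] = number of elements equal to i)
Cumulative count: [1, 1, 1, 3, 3, 5, 5, 7, 7, 8]
Sorted: [0, 3, 3, 5, 5, 7, 7, 9]


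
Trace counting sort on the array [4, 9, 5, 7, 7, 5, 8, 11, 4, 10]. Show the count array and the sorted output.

Count array: [0, 0, 0, 0, 2, 2, 0, 2, 1, 1, 1, 1]
(count[i] = number of elements equal to i)
Cumulative count: [0, 0, 0, 0, 2, 4, 4, 6, 7, 8, 9, 10]
Sorted: [4, 4, 5, 5, 7, 7, 8, 9, 10, 11]


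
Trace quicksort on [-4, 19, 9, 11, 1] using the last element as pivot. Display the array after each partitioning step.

Partition 1: pivot=1 at index 1 -> [-4, 1, 9, 11, 19]
Partition 2: pivot=19 at index 4 -> [-4, 1, 9, 11, 19]
Partition 3: pivot=11 at index 3 -> [-4, 1, 9, 11, 19]


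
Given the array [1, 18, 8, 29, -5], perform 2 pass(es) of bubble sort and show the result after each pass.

After pass 1: [1, 8, 18, -5, 29] (2 swaps)
After pass 2: [1, 8, -5, 18, 29] (1 swaps)
Total swaps: 3


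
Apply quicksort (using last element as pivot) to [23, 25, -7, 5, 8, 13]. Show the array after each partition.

Partition 1: pivot=13 at index 3 -> [-7, 5, 8, 13, 23, 25]
Partition 2: pivot=8 at index 2 -> [-7, 5, 8, 13, 23, 25]
Partition 3: pivot=5 at index 1 -> [-7, 5, 8, 13, 23, 25]
Partition 4: pivot=25 at index 5 -> [-7, 5, 8, 13, 23, 25]


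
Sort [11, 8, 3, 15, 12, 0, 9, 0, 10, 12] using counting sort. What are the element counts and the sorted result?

Count array: [2, 0, 0, 1, 0, 0, 0, 0, 1, 1, 1, 1, 2, 0, 0, 1]
(count[i] = number of elements equal to i)
Cumulative count: [2, 2, 2, 3, 3, 3, 3, 3, 4, 5, 6, 7, 9, 9, 9, 10]
Sorted: [0, 0, 3, 8, 9, 10, 11, 12, 12, 15]


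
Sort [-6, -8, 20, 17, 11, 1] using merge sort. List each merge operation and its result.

Divide and conquer:
  Merge [-8] + [20] -> [-8, 20]
  Merge [-6] + [-8, 20] -> [-8, -6, 20]
  Merge [11] + [1] -> [1, 11]
  Merge [17] + [1, 11] -> [1, 11, 17]
  Merge [-8, -6, 20] + [1, 11, 17] -> [-8, -6, 1, 11, 17, 20]


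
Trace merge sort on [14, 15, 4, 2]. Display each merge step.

Divide and conquer:
  Merge [14] + [15] -> [14, 15]
  Merge [4] + [2] -> [2, 4]
  Merge [14, 15] + [2, 4] -> [2, 4, 14, 15]


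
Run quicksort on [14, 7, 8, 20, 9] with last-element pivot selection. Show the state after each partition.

Partition 1: pivot=9 at index 2 -> [7, 8, 9, 20, 14]
Partition 2: pivot=8 at index 1 -> [7, 8, 9, 20, 14]
Partition 3: pivot=14 at index 3 -> [7, 8, 9, 14, 20]


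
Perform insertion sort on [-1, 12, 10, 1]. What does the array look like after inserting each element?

First element -1 is already 'sorted'
Insert 12: shifted 0 elements -> [-1, 12, 10, 1]
Insert 10: shifted 1 elements -> [-1, 10, 12, 1]
Insert 1: shifted 2 elements -> [-1, 1, 10, 12]


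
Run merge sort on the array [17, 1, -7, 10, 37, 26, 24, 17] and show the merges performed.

Divide and conquer:
  Merge [17] + [1] -> [1, 17]
  Merge [-7] + [10] -> [-7, 10]
  Merge [1, 17] + [-7, 10] -> [-7, 1, 10, 17]
  Merge [37] + [26] -> [26, 37]
  Merge [24] + [17] -> [17, 24]
  Merge [26, 37] + [17, 24] -> [17, 24, 26, 37]
  Merge [-7, 1, 10, 17] + [17, 24, 26, 37] -> [-7, 1, 10, 17, 17, 24, 26, 37]


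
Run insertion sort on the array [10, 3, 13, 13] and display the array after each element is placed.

First element 10 is already 'sorted'
Insert 3: shifted 1 elements -> [3, 10, 13, 13]
Insert 13: shifted 0 elements -> [3, 10, 13, 13]
Insert 13: shifted 0 elements -> [3, 10, 13, 13]


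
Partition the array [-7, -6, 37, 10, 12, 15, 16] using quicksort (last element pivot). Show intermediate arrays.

Partition 1: pivot=16 at index 5 -> [-7, -6, 10, 12, 15, 16, 37]
Partition 2: pivot=15 at index 4 -> [-7, -6, 10, 12, 15, 16, 37]
Partition 3: pivot=12 at index 3 -> [-7, -6, 10, 12, 15, 16, 37]
Partition 4: pivot=10 at index 2 -> [-7, -6, 10, 12, 15, 16, 37]
Partition 5: pivot=-6 at index 1 -> [-7, -6, 10, 12, 15, 16, 37]


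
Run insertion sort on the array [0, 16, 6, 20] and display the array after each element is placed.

First element 0 is already 'sorted'
Insert 16: shifted 0 elements -> [0, 16, 6, 20]
Insert 6: shifted 1 elements -> [0, 6, 16, 20]
Insert 20: shifted 0 elements -> [0, 6, 16, 20]


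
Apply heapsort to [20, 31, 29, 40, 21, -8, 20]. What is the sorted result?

Build heap: [40, 31, 29, 20, 21, -8, 20]
Extract 40: [31, 21, 29, 20, 20, -8, 40]
Extract 31: [29, 21, -8, 20, 20, 31, 40]
Extract 29: [21, 20, -8, 20, 29, 31, 40]
Extract 21: [20, 20, -8, 21, 29, 31, 40]
Extract 20: [20, -8, 20, 21, 29, 31, 40]
Extract 20: [-8, 20, 20, 21, 29, 31, 40]


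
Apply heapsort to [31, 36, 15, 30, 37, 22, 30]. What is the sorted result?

Build heap: [37, 36, 30, 30, 31, 22, 15]
Extract 37: [36, 31, 30, 30, 15, 22, 37]
Extract 36: [31, 30, 30, 22, 15, 36, 37]
Extract 31: [30, 22, 30, 15, 31, 36, 37]
Extract 30: [30, 22, 15, 30, 31, 36, 37]
Extract 30: [22, 15, 30, 30, 31, 36, 37]
Extract 22: [15, 22, 30, 30, 31, 36, 37]


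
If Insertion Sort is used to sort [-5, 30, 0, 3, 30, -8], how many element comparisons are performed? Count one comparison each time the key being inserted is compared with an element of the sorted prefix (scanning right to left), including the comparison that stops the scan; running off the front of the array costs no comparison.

Insert 30: -5 <= 30 (stop) = 1 comparison(s) -> [-5, 30, 0, 3, 30, -8]
Insert 0: 30 > 0 (shift), -5 <= 0 (stop) = 2 comparison(s) -> [-5, 0, 30, 3, 30, -8]
Insert 3: 30 > 3 (shift), 0 <= 3 (stop) = 2 comparison(s) -> [-5, 0, 3, 30, 30, -8]
Insert 30: 30 <= 30 (stop) = 1 comparison(s) -> [-5, 0, 3, 30, 30, -8]
Insert -8: 30 > -8 (shift), 30 > -8 (shift), 3 > -8 (shift), 0 > -8 (shift), -5 > -8 (shift), reached front = 5 comparison(s) -> [-8, -5, 0, 3, 30, 30]
Total comparisons: 1 + 2 + 2 + 1 + 5 = 11


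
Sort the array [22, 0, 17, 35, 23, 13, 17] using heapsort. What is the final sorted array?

Build heap: [35, 23, 17, 0, 22, 13, 17]
Extract 35: [23, 22, 17, 0, 17, 13, 35]
Extract 23: [22, 17, 17, 0, 13, 23, 35]
Extract 22: [17, 13, 17, 0, 22, 23, 35]
Extract 17: [17, 13, 0, 17, 22, 23, 35]
Extract 17: [13, 0, 17, 17, 22, 23, 35]
Extract 13: [0, 13, 17, 17, 22, 23, 35]
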